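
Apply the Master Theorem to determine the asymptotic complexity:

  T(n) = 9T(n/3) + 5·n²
Θ(n² log n)

Master Theorem: a = 9, b = 3, f(n) = 5·n².
Compute the critical exponent d = log₃(9) = 2.
Compare f(n) = Θ(n²) against n^d:
  k = 2 = d, so f(n) = Θ(n^d) — Case 2.
  Work is balanced across levels: T(n) = Θ(n^d log n) = Θ(n² log n).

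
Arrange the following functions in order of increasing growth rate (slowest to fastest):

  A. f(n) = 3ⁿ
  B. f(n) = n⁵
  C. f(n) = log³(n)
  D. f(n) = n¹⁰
C < B < D < A

Comparing growth rates:
C = log³(n) is O(log³ n)
B = n⁵ is O(n⁵)
D = n¹⁰ is O(n¹⁰)
A = 3ⁿ is O(3ⁿ)

Therefore, the order from slowest to fastest is: C < B < D < A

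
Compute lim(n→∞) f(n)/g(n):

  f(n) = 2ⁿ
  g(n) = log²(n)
∞

Since 2ⁿ (O(2ⁿ)) grows faster than log²(n) (O(log² n)),
the ratio f(n)/g(n) → ∞ as n → ∞.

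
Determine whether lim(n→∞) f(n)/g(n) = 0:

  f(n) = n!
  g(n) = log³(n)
False

f(n) = n! is O(n!), and g(n) = log³(n) is O(log³ n).
Since O(n!) grows faster than or equal to O(log³ n), f(n) = o(g(n)) is false.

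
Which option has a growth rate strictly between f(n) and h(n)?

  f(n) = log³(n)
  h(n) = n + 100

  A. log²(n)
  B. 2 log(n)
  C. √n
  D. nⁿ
C

We need g(n) with log³(n) = o(g(n)) and g(n) = o(n + 100), i.e. O(log³ n) ≺ g ≺ O(n).
Check each option:
  A. log²(n) — O(log² n) does not grow strictly faster than f(n)
  B. 2 log(n) — O(log n) does not grow strictly faster than f(n)
  C. √n — O(√n) is strictly between O(log³ n) and O(n) ✓
  D. nⁿ — O(nⁿ) does not grow strictly slower than h(n)

Only option C (√n) lies strictly between.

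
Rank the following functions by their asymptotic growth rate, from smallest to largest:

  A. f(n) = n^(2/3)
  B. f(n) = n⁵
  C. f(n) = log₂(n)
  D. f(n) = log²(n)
C < D < A < B

Comparing growth rates:
C = log₂(n) is O(log n)
D = log²(n) is O(log² n)
A = n^(2/3) is O(n^(2/3))
B = n⁵ is O(n⁵)

Therefore, the order from slowest to fastest is: C < D < A < B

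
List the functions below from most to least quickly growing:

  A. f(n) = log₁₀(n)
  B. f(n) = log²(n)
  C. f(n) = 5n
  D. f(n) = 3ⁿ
D > C > B > A

Comparing growth rates:
D = 3ⁿ is O(3ⁿ)
C = 5n is O(n)
B = log²(n) is O(log² n)
A = log₁₀(n) is O(log n)

Therefore, the order from fastest to slowest is: D > C > B > A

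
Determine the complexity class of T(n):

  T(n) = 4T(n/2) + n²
Θ(n² log n)

Master Theorem: a = 4, b = 2, f(n) = n².
Compute the critical exponent d = log₂(4) = 2.
Compare f(n) = Θ(n²) against n^d:
  k = 2 = d, so f(n) = Θ(n^d) — Case 2.
  Work is balanced across levels: T(n) = Θ(n^d log n) = Θ(n² log n).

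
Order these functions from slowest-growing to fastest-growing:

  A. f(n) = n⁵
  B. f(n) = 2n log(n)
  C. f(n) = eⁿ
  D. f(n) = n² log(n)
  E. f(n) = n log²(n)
B < E < D < A < C

Comparing growth rates:
B = 2n log(n) is O(n log n)
E = n log²(n) is O(n log² n)
D = n² log(n) is O(n² log n)
A = n⁵ is O(n⁵)
C = eⁿ is O(eⁿ)

Therefore, the order from slowest to fastest is: B < E < D < A < C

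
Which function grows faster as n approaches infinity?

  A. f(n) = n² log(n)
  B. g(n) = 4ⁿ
B

f(n) = n² log(n) is O(n² log n), while g(n) = 4ⁿ is O(4ⁿ).
Since O(4ⁿ) grows faster than O(n² log n), g(n) dominates.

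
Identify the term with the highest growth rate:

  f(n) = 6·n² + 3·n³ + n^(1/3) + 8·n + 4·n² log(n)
3·n³

Looking at each term:
  - 6·n² is O(n²)
  - 3·n³ is O(n³)
  - n^(1/3) is O(n^(1/3))
  - 8·n is O(n)
  - 4·n² log(n) is O(n² log n)

The term 3·n³ (O(n³)) grows fastest and dominates all others.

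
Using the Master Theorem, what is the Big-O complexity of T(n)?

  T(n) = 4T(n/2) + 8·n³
Θ(n³)

Master Theorem: a = 4, b = 2, f(n) = 8·n³.
Compute the critical exponent d = log₂(4) = 2.
Compare f(n) = Θ(n³) against n^d:
  k = 3 > d = 2, so f(n) = Ω(n^(d+ε)) — Case 3.
  Regularity: a·(n/b)^3/n^3 = a/b^3 = 4/8 < 1 ✓.
  The top-level work dominates: T(n) = Θ(f(n)) = Θ(n³).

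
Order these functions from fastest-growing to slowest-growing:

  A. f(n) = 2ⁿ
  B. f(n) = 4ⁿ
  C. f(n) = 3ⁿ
B > C > A

Comparing growth rates:
B = 4ⁿ is O(4ⁿ)
C = 3ⁿ is O(3ⁿ)
A = 2ⁿ is O(2ⁿ)

Therefore, the order from fastest to slowest is: B > C > A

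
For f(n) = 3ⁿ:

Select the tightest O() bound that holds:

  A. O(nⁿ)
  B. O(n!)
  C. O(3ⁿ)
C

f(n) = 3ⁿ is O(3ⁿ).
All listed options are valid Big-O bounds (upper bounds),
but O(3ⁿ) is the tightest (smallest valid bound).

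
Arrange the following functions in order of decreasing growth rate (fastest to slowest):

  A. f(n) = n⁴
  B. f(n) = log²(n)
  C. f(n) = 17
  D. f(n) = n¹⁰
D > A > B > C

Comparing growth rates:
D = n¹⁰ is O(n¹⁰)
A = n⁴ is O(n⁴)
B = log²(n) is O(log² n)
C = 17 is O(1)

Therefore, the order from fastest to slowest is: D > A > B > C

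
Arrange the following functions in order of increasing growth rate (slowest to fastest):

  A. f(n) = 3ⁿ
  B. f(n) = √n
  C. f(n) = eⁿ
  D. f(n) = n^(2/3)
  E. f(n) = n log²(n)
B < D < E < C < A

Comparing growth rates:
B = √n is O(√n)
D = n^(2/3) is O(n^(2/3))
E = n log²(n) is O(n log² n)
C = eⁿ is O(eⁿ)
A = 3ⁿ is O(3ⁿ)

Therefore, the order from slowest to fastest is: B < D < E < C < A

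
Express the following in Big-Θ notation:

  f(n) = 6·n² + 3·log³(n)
Θ(n²)

Order the terms by growth rate: 3·log³(n) ≺ 6·n².
The fastest-growing term 6·n² dominates as n → ∞; dropping its constant factor gives Θ(n²).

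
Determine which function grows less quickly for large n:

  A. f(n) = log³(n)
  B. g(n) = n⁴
A

f(n) = log³(n) is O(log³ n), while g(n) = n⁴ is O(n⁴).
Since O(log³ n) grows slower than O(n⁴), f(n) is dominated.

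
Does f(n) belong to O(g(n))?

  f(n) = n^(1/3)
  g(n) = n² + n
True

f(n) = n^(1/3) is O(n^(1/3)), and g(n) = n² + n is O(n²).
Since O(n^(1/3)) ⊆ O(n²) (f grows no faster than g), f(n) = O(g(n)) is true.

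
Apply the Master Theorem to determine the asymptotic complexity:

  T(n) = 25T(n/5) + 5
Θ(n²)

Master Theorem: a = 25, b = 5, f(n) = 5.
Compute the critical exponent d = log₅(25) = 2.
Compare f(n) = Θ(1) against n^d:
  k = 0 < d = 2, so f(n) = O(n^(d-ε)) — Case 1.
  The recursion cost dominates: T(n) = Θ(n^d) = Θ(n²).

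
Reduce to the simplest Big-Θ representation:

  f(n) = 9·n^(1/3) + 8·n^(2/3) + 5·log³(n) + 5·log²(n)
Θ(n^(2/3))

Order the terms by growth rate: 5·log²(n) ≺ 5·log³(n) ≺ 9·n^(1/3) ≺ 8·n^(2/3).
The fastest-growing term 8·n^(2/3) dominates as n → ∞; dropping its constant factor gives Θ(n^(2/3)).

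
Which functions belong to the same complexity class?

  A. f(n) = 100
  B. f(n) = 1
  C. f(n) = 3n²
A and B

Examining each function:
  A. 100 is O(1)
  B. 1 is O(1)
  C. 3n² is O(n²)

Functions A and B both have the same complexity class.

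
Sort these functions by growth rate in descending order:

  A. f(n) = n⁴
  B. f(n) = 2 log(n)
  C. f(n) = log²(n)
A > C > B

Comparing growth rates:
A = n⁴ is O(n⁴)
C = log²(n) is O(log² n)
B = 2 log(n) is O(log n)

Therefore, the order from fastest to slowest is: A > C > B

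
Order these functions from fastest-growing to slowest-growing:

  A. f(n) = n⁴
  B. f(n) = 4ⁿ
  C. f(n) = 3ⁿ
B > C > A

Comparing growth rates:
B = 4ⁿ is O(4ⁿ)
C = 3ⁿ is O(3ⁿ)
A = n⁴ is O(n⁴)

Therefore, the order from fastest to slowest is: B > C > A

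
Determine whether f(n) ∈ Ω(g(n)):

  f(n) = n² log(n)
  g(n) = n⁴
False

f(n) = n² log(n) is O(n² log n), and g(n) = n⁴ is O(n⁴).
Since O(n² log n) grows slower than O(n⁴), f(n) = Ω(g(n)) is false.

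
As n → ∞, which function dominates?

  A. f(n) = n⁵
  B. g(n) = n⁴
A

f(n) = n⁵ is O(n⁵), while g(n) = n⁴ is O(n⁴).
Since O(n⁵) grows faster than O(n⁴), f(n) dominates.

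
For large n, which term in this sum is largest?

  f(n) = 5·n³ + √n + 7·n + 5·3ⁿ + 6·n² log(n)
5·3ⁿ

Looking at each term:
  - 5·n³ is O(n³)
  - √n is O(√n)
  - 7·n is O(n)
  - 5·3ⁿ is O(3ⁿ)
  - 6·n² log(n) is O(n² log n)

The term 5·3ⁿ (O(3ⁿ)) grows fastest and dominates all others.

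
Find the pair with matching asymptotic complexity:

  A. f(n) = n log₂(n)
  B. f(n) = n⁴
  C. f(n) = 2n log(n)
A and C

Examining each function:
  A. n log₂(n) is O(n log n)
  B. n⁴ is O(n⁴)
  C. 2n log(n) is O(n log n)

Functions A and C both have the same complexity class.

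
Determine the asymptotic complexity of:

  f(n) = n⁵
O(n⁵)

The dominant term in n⁵ is n⁵, which is Θ(n⁵).
Constants are absorbed, so the tightest bound is O(n⁵).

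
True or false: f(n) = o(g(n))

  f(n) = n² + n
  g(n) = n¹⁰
True

f(n) = n² + n is O(n²), and g(n) = n¹⁰ is O(n¹⁰).
Since O(n²) grows strictly slower than O(n¹⁰), f(n) = o(g(n)) is true.
This means lim(n→∞) f(n)/g(n) = 0.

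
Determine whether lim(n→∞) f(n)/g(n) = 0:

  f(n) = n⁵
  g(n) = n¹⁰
True

f(n) = n⁵ is O(n⁵), and g(n) = n¹⁰ is O(n¹⁰).
Since O(n⁵) grows strictly slower than O(n¹⁰), f(n) = o(g(n)) is true.
This means lim(n→∞) f(n)/g(n) = 0.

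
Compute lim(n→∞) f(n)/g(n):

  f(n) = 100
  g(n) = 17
100/17

Since 100 and 17 have the same growth rate (O(1)),
the ratio converges to a constant: 100/17.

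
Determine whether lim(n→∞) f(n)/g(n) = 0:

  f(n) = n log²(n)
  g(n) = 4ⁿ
True

f(n) = n log²(n) is O(n log² n), and g(n) = 4ⁿ is O(4ⁿ).
Since O(n log² n) grows strictly slower than O(4ⁿ), f(n) = o(g(n)) is true.
This means lim(n→∞) f(n)/g(n) = 0.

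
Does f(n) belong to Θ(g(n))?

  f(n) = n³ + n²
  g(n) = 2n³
True

f(n) = n³ + n² and g(n) = 2n³ are both O(n³).
Since they have the same asymptotic growth rate, f(n) = Θ(g(n)) is true.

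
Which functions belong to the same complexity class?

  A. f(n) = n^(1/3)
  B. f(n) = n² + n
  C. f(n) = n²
B and C

Examining each function:
  A. n^(1/3) is O(n^(1/3))
  B. n² + n is O(n²)
  C. n² is O(n²)

Functions B and C both have the same complexity class.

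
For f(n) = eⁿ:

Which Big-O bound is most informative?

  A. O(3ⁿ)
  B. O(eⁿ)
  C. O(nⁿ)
B

f(n) = eⁿ is O(eⁿ).
All listed options are valid Big-O bounds (upper bounds),
but O(eⁿ) is the tightest (smallest valid bound).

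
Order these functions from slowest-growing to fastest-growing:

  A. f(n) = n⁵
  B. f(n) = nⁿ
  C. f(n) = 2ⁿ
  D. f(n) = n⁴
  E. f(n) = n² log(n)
E < D < A < C < B

Comparing growth rates:
E = n² log(n) is O(n² log n)
D = n⁴ is O(n⁴)
A = n⁵ is O(n⁵)
C = 2ⁿ is O(2ⁿ)
B = nⁿ is O(nⁿ)

Therefore, the order from slowest to fastest is: E < D < A < C < B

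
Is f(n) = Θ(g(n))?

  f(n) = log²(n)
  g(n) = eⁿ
False

f(n) = log²(n) is O(log² n), and g(n) = eⁿ is O(eⁿ).
Since they have different growth rates, f(n) = Θ(g(n)) is false.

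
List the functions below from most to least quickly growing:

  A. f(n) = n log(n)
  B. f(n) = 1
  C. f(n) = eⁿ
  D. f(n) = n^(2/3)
C > A > D > B

Comparing growth rates:
C = eⁿ is O(eⁿ)
A = n log(n) is O(n log n)
D = n^(2/3) is O(n^(2/3))
B = 1 is O(1)

Therefore, the order from fastest to slowest is: C > A > D > B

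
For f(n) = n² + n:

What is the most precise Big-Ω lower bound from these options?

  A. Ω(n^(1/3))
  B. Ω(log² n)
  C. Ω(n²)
C

f(n) = n² + n is Ω(n²).
All listed options are valid Big-Ω bounds (lower bounds),
but Ω(n²) is the tightest (largest valid bound).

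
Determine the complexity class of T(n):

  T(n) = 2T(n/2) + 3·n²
Θ(n²)

Master Theorem: a = 2, b = 2, f(n) = 3·n².
Compute the critical exponent d = log₂(2) = 1.
Compare f(n) = Θ(n²) against n^d:
  k = 2 > d = 1, so f(n) = Ω(n^(d+ε)) — Case 3.
  Regularity: a·(n/b)^2/n^2 = a/b^2 = 2/4 < 1 ✓.
  The top-level work dominates: T(n) = Θ(f(n)) = Θ(n²).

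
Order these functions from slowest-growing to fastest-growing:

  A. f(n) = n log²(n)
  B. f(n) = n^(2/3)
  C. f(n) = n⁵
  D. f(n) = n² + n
B < A < D < C

Comparing growth rates:
B = n^(2/3) is O(n^(2/3))
A = n log²(n) is O(n log² n)
D = n² + n is O(n²)
C = n⁵ is O(n⁵)

Therefore, the order from slowest to fastest is: B < A < D < C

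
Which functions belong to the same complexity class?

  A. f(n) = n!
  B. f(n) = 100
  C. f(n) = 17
B and C

Examining each function:
  A. n! is O(n!)
  B. 100 is O(1)
  C. 17 is O(1)

Functions B and C both have the same complexity class.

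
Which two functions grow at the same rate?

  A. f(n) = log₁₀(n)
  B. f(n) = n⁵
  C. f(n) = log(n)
A and C

Examining each function:
  A. log₁₀(n) is O(log n)
  B. n⁵ is O(n⁵)
  C. log(n) is O(log n)

Functions A and C both have the same complexity class.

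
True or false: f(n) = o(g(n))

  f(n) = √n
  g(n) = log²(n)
False

f(n) = √n is O(√n), and g(n) = log²(n) is O(log² n).
Since O(√n) grows faster than or equal to O(log² n), f(n) = o(g(n)) is false.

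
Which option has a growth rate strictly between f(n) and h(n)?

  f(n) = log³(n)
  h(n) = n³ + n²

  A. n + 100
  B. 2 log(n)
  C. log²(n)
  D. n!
A

We need g(n) with log³(n) = o(g(n)) and g(n) = o(n³ + n²), i.e. O(log³ n) ≺ g ≺ O(n³).
Check each option:
  A. n + 100 — O(n) is strictly between O(log³ n) and O(n³) ✓
  B. 2 log(n) — O(log n) does not grow strictly faster than f(n)
  C. log²(n) — O(log² n) does not grow strictly faster than f(n)
  D. n! — O(n!) does not grow strictly slower than h(n)

Only option A (n + 100) lies strictly between.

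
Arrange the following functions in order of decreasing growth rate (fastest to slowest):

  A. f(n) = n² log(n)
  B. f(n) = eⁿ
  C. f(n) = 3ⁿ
C > B > A

Comparing growth rates:
C = 3ⁿ is O(3ⁿ)
B = eⁿ is O(eⁿ)
A = n² log(n) is O(n² log n)

Therefore, the order from fastest to slowest is: C > B > A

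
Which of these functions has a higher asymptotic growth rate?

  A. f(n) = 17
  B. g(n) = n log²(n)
B

f(n) = 17 is O(1), while g(n) = n log²(n) is O(n log² n).
Since O(n log² n) grows faster than O(1), g(n) dominates.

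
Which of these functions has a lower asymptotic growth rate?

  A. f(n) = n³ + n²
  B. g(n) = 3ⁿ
A

f(n) = n³ + n² is O(n³), while g(n) = 3ⁿ is O(3ⁿ).
Since O(n³) grows slower than O(3ⁿ), f(n) is dominated.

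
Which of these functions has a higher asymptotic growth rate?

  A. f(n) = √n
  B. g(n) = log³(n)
A

f(n) = √n is O(√n), while g(n) = log³(n) is O(log³ n).
Since O(√n) grows faster than O(log³ n), f(n) dominates.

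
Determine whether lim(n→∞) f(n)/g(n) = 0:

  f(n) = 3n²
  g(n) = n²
False

f(n) = 3n² is O(n²), and g(n) = n² is O(n²).
Since they have the same growth rate, f(n) = o(g(n)) is false.
(f = o(g) requires f to grow strictly slower, not equal.)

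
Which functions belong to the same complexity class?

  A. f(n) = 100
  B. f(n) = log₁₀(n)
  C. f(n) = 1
A and C

Examining each function:
  A. 100 is O(1)
  B. log₁₀(n) is O(log n)
  C. 1 is O(1)

Functions A and C both have the same complexity class.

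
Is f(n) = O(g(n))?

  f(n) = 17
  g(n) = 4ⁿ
True

f(n) = 17 is O(1), and g(n) = 4ⁿ is O(4ⁿ).
Since O(1) ⊆ O(4ⁿ) (f grows no faster than g), f(n) = O(g(n)) is true.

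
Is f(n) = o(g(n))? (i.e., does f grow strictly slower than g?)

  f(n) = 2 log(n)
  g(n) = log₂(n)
False

f(n) = 2 log(n) is O(log n), and g(n) = log₂(n) is O(log n).
Since they have the same growth rate, f(n) = o(g(n)) is false.
(f = o(g) requires f to grow strictly slower, not equal.)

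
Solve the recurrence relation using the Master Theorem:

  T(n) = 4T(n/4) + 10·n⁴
Θ(n⁴)

Master Theorem: a = 4, b = 4, f(n) = 10·n⁴.
Compute the critical exponent d = log₄(4) = 1.
Compare f(n) = Θ(n⁴) against n^d:
  k = 4 > d = 1, so f(n) = Ω(n^(d+ε)) — Case 3.
  Regularity: a·(n/b)^4/n^4 = a/b^4 = 4/256 < 1 ✓.
  The top-level work dominates: T(n) = Θ(f(n)) = Θ(n⁴).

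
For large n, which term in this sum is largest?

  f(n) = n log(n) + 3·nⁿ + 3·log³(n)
3·nⁿ

Looking at each term:
  - n log(n) is O(n log n)
  - 3·nⁿ is O(nⁿ)
  - 3·log³(n) is O(log³ n)

The term 3·nⁿ (O(nⁿ)) grows fastest and dominates all others.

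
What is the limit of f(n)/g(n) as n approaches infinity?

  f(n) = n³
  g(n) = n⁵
0

Since n³ (O(n³)) grows slower than n⁵ (O(n⁵)),
the ratio f(n)/g(n) → 0 as n → ∞.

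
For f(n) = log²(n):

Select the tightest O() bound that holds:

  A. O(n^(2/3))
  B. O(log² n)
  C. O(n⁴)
B

f(n) = log²(n) is O(log² n).
All listed options are valid Big-O bounds (upper bounds),
but O(log² n) is the tightest (smallest valid bound).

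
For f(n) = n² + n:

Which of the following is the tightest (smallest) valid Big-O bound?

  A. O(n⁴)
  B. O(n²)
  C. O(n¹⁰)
B

f(n) = n² + n is O(n²).
All listed options are valid Big-O bounds (upper bounds),
but O(n²) is the tightest (smallest valid bound).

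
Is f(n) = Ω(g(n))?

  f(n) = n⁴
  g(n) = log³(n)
True

f(n) = n⁴ is O(n⁴), and g(n) = log³(n) is O(log³ n).
Since O(n⁴) grows at least as fast as O(log³ n), f(n) = Ω(g(n)) is true.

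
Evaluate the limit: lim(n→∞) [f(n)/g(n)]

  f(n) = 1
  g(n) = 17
1/17

Since 1 and 17 have the same growth rate (O(1)),
the ratio converges to a constant: 1/17.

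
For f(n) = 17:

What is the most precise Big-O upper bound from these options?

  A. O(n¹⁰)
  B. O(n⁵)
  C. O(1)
C

f(n) = 17 is O(1).
All listed options are valid Big-O bounds (upper bounds),
but O(1) is the tightest (smallest valid bound).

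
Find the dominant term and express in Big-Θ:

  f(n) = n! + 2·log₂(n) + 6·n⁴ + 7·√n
Θ(n!)

Order the terms by growth rate: 2·log₂(n) ≺ 7·√n ≺ 6·n⁴ ≺ n!.
The fastest-growing term n! dominates as n → ∞; dropping its constant factor gives Θ(n!).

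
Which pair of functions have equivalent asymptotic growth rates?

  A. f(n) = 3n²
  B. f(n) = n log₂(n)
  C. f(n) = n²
A and C

Examining each function:
  A. 3n² is O(n²)
  B. n log₂(n) is O(n log n)
  C. n² is O(n²)

Functions A and C both have the same complexity class.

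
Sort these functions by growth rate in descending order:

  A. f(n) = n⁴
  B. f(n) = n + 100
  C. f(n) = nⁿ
C > A > B

Comparing growth rates:
C = nⁿ is O(nⁿ)
A = n⁴ is O(n⁴)
B = n + 100 is O(n)

Therefore, the order from fastest to slowest is: C > A > B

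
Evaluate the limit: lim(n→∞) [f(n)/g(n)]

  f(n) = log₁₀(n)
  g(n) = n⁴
0

Since log₁₀(n) (O(log n)) grows slower than n⁴ (O(n⁴)),
the ratio f(n)/g(n) → 0 as n → ∞.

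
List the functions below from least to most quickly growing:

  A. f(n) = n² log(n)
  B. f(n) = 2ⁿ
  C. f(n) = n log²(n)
C < A < B

Comparing growth rates:
C = n log²(n) is O(n log² n)
A = n² log(n) is O(n² log n)
B = 2ⁿ is O(2ⁿ)

Therefore, the order from slowest to fastest is: C < A < B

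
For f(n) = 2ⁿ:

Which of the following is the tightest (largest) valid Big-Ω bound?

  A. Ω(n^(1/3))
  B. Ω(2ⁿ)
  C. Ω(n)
B

f(n) = 2ⁿ is Ω(2ⁿ).
All listed options are valid Big-Ω bounds (lower bounds),
but Ω(2ⁿ) is the tightest (largest valid bound).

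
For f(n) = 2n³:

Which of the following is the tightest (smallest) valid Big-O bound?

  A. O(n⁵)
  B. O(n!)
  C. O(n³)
C

f(n) = 2n³ is O(n³).
All listed options are valid Big-O bounds (upper bounds),
but O(n³) is the tightest (smallest valid bound).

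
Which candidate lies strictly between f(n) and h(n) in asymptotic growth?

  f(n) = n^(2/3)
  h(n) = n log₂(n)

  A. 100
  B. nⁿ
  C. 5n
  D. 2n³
C

We need g(n) with n^(2/3) = o(g(n)) and g(n) = o(n log₂(n)), i.e. O(n^(2/3)) ≺ g ≺ O(n log n).
Check each option:
  A. 100 — O(1) does not grow strictly faster than f(n)
  B. nⁿ — O(nⁿ) does not grow strictly slower than h(n)
  C. 5n — O(n) is strictly between O(n^(2/3)) and O(n log n) ✓
  D. 2n³ — O(n³) does not grow strictly slower than h(n)

Only option C (5n) lies strictly between.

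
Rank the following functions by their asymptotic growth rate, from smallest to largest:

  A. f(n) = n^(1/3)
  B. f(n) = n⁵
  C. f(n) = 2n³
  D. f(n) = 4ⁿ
A < C < B < D

Comparing growth rates:
A = n^(1/3) is O(n^(1/3))
C = 2n³ is O(n³)
B = n⁵ is O(n⁵)
D = 4ⁿ is O(4ⁿ)

Therefore, the order from slowest to fastest is: A < C < B < D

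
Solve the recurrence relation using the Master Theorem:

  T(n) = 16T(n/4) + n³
Θ(n³)

Master Theorem: a = 16, b = 4, f(n) = n³.
Compute the critical exponent d = log₄(16) = 2.
Compare f(n) = Θ(n³) against n^d:
  k = 3 > d = 2, so f(n) = Ω(n^(d+ε)) — Case 3.
  Regularity: a·(n/b)^3/n^3 = a/b^3 = 16/64 < 1 ✓.
  The top-level work dominates: T(n) = Θ(f(n)) = Θ(n³).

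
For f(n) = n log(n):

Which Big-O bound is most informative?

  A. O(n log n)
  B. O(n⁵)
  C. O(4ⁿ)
A

f(n) = n log(n) is O(n log n).
All listed options are valid Big-O bounds (upper bounds),
but O(n log n) is the tightest (smallest valid bound).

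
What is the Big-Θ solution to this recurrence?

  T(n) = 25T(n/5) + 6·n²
Θ(n² log n)

Master Theorem: a = 25, b = 5, f(n) = 6·n².
Compute the critical exponent d = log₅(25) = 2.
Compare f(n) = Θ(n²) against n^d:
  k = 2 = d, so f(n) = Θ(n^d) — Case 2.
  Work is balanced across levels: T(n) = Θ(n^d log n) = Θ(n² log n).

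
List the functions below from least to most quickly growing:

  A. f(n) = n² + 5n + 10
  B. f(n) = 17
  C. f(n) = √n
B < C < A

Comparing growth rates:
B = 17 is O(1)
C = √n is O(√n)
A = n² + 5n + 10 is O(n²)

Therefore, the order from slowest to fastest is: B < C < A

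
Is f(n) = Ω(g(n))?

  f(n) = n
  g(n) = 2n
True

f(n) = n and g(n) = 2n are both O(n).
Big-Ω permits equal growth rates (f ≥ c·g for some c > 0), so f(n) = Ω(g(n)) is true.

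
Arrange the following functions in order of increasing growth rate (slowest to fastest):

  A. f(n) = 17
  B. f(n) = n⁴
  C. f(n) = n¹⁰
A < B < C

Comparing growth rates:
A = 17 is O(1)
B = n⁴ is O(n⁴)
C = n¹⁰ is O(n¹⁰)

Therefore, the order from slowest to fastest is: A < B < C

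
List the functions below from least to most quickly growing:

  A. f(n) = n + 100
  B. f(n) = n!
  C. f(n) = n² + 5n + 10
A < C < B

Comparing growth rates:
A = n + 100 is O(n)
C = n² + 5n + 10 is O(n²)
B = n! is O(n!)

Therefore, the order from slowest to fastest is: A < C < B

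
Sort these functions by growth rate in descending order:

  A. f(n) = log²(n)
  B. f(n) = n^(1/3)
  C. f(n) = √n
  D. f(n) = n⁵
D > C > B > A

Comparing growth rates:
D = n⁵ is O(n⁵)
C = √n is O(√n)
B = n^(1/3) is O(n^(1/3))
A = log²(n) is O(log² n)

Therefore, the order from fastest to slowest is: D > C > B > A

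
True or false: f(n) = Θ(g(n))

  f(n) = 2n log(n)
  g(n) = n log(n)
True

f(n) = 2n log(n) and g(n) = n log(n) are both O(n log n).
Since they have the same asymptotic growth rate, f(n) = Θ(g(n)) is true.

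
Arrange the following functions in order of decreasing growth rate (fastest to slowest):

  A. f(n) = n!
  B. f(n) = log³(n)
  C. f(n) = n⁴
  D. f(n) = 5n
A > C > D > B

Comparing growth rates:
A = n! is O(n!)
C = n⁴ is O(n⁴)
D = 5n is O(n)
B = log³(n) is O(log³ n)

Therefore, the order from fastest to slowest is: A > C > D > B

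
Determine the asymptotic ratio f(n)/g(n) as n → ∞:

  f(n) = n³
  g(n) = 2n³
1/2

Since n³ and 2n³ have the same growth rate (O(n³)),
the ratio converges to a constant: 1/2.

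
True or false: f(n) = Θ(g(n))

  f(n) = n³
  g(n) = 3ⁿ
False

f(n) = n³ is O(n³), and g(n) = 3ⁿ is O(3ⁿ).
Since they have different growth rates, f(n) = Θ(g(n)) is false.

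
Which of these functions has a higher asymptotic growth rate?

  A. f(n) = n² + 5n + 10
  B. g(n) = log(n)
A

f(n) = n² + 5n + 10 is O(n²), while g(n) = log(n) is O(log n).
Since O(n²) grows faster than O(log n), f(n) dominates.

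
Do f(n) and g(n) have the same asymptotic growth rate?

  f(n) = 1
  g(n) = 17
True

f(n) = 1 and g(n) = 17 are both O(1).
Since they have the same asymptotic growth rate, f(n) = Θ(g(n)) is true.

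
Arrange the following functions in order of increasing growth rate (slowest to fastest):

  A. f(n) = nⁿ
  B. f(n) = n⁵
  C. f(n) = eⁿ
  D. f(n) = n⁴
D < B < C < A

Comparing growth rates:
D = n⁴ is O(n⁴)
B = n⁵ is O(n⁵)
C = eⁿ is O(eⁿ)
A = nⁿ is O(nⁿ)

Therefore, the order from slowest to fastest is: D < B < C < A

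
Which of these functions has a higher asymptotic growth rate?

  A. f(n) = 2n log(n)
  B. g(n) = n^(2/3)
A

f(n) = 2n log(n) is O(n log n), while g(n) = n^(2/3) is O(n^(2/3)).
Since O(n log n) grows faster than O(n^(2/3)), f(n) dominates.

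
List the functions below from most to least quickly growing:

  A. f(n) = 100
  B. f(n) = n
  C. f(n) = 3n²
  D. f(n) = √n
C > B > D > A

Comparing growth rates:
C = 3n² is O(n²)
B = n is O(n)
D = √n is O(√n)
A = 100 is O(1)

Therefore, the order from fastest to slowest is: C > B > D > A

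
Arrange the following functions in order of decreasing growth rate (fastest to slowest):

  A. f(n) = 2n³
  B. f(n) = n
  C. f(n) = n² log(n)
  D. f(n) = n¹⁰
D > A > C > B

Comparing growth rates:
D = n¹⁰ is O(n¹⁰)
A = 2n³ is O(n³)
C = n² log(n) is O(n² log n)
B = n is O(n)

Therefore, the order from fastest to slowest is: D > A > C > B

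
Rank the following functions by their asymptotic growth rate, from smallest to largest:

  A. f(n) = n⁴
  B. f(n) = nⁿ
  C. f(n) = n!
A < C < B

Comparing growth rates:
A = n⁴ is O(n⁴)
C = n! is O(n!)
B = nⁿ is O(nⁿ)

Therefore, the order from slowest to fastest is: A < C < B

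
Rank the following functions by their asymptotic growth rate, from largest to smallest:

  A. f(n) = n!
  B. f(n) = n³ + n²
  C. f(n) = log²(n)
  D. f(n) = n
A > B > D > C

Comparing growth rates:
A = n! is O(n!)
B = n³ + n² is O(n³)
D = n is O(n)
C = log²(n) is O(log² n)

Therefore, the order from fastest to slowest is: A > B > D > C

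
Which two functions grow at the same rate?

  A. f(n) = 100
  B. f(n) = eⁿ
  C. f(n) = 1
A and C

Examining each function:
  A. 100 is O(1)
  B. eⁿ is O(eⁿ)
  C. 1 is O(1)

Functions A and C both have the same complexity class.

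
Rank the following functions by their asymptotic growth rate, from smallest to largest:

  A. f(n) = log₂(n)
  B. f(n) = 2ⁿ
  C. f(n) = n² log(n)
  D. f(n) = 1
D < A < C < B

Comparing growth rates:
D = 1 is O(1)
A = log₂(n) is O(log n)
C = n² log(n) is O(n² log n)
B = 2ⁿ is O(2ⁿ)

Therefore, the order from slowest to fastest is: D < A < C < B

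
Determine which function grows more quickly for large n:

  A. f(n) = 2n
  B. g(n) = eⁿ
B

f(n) = 2n is O(n), while g(n) = eⁿ is O(eⁿ).
Since O(eⁿ) grows faster than O(n), g(n) dominates.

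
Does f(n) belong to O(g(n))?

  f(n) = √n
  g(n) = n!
True

f(n) = √n is O(√n), and g(n) = n! is O(n!).
Since O(√n) ⊆ O(n!) (f grows no faster than g), f(n) = O(g(n)) is true.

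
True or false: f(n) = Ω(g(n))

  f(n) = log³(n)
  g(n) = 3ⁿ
False

f(n) = log³(n) is O(log³ n), and g(n) = 3ⁿ is O(3ⁿ).
Since O(log³ n) grows slower than O(3ⁿ), f(n) = Ω(g(n)) is false.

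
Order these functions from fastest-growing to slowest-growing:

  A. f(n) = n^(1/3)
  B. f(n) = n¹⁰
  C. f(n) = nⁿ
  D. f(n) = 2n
C > B > D > A

Comparing growth rates:
C = nⁿ is O(nⁿ)
B = n¹⁰ is O(n¹⁰)
D = 2n is O(n)
A = n^(1/3) is O(n^(1/3))

Therefore, the order from fastest to slowest is: C > B > D > A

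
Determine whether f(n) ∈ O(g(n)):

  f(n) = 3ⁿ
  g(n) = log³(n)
False

f(n) = 3ⁿ is O(3ⁿ), and g(n) = log³(n) is O(log³ n).
Since O(3ⁿ) grows faster than O(log³ n), f(n) = O(g(n)) is false.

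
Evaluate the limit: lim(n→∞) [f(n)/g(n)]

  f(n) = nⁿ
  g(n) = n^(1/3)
∞

Since nⁿ (O(nⁿ)) grows faster than n^(1/3) (O(n^(1/3))),
the ratio f(n)/g(n) → ∞ as n → ∞.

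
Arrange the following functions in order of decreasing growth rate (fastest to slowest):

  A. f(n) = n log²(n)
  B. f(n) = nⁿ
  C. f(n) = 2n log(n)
B > A > C

Comparing growth rates:
B = nⁿ is O(nⁿ)
A = n log²(n) is O(n log² n)
C = 2n log(n) is O(n log n)

Therefore, the order from fastest to slowest is: B > A > C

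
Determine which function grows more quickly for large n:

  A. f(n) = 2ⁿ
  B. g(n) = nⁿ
B

f(n) = 2ⁿ is O(2ⁿ), while g(n) = nⁿ is O(nⁿ).
Since O(nⁿ) grows faster than O(2ⁿ), g(n) dominates.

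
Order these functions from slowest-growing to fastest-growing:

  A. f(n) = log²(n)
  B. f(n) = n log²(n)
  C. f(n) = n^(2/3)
A < C < B

Comparing growth rates:
A = log²(n) is O(log² n)
C = n^(2/3) is O(n^(2/3))
B = n log²(n) is O(n log² n)

Therefore, the order from slowest to fastest is: A < C < B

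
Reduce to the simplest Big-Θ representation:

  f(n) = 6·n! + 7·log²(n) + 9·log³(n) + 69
Θ(n!)

Order the terms by growth rate: 69 ≺ 7·log²(n) ≺ 9·log³(n) ≺ 6·n!.
The fastest-growing term 6·n! dominates as n → ∞; dropping its constant factor gives Θ(n!).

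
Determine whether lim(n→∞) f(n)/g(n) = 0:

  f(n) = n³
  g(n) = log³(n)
False

f(n) = n³ is O(n³), and g(n) = log³(n) is O(log³ n).
Since O(n³) grows faster than or equal to O(log³ n), f(n) = o(g(n)) is false.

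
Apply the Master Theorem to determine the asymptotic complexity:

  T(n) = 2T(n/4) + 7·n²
Θ(n²)

Master Theorem: a = 2, b = 4, f(n) = 7·n².
Compute the critical exponent d = log₄(2) = 0.500.
Compare f(n) = Θ(n²) against n^d:
  k = 2 > d = 0.500, so f(n) = Ω(n^(d+ε)) — Case 3.
  Regularity: a·(n/b)^2/n^2 = a/b^2 = 2/16 < 1 ✓.
  The top-level work dominates: T(n) = Θ(f(n)) = Θ(n²).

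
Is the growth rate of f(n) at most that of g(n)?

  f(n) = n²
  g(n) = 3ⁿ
True

f(n) = n² is O(n²), and g(n) = 3ⁿ is O(3ⁿ).
Since O(n²) ⊆ O(3ⁿ) (f grows no faster than g), f(n) = O(g(n)) is true.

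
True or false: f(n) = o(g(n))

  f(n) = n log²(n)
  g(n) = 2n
False

f(n) = n log²(n) is O(n log² n), and g(n) = 2n is O(n).
Since O(n log² n) grows faster than or equal to O(n), f(n) = o(g(n)) is false.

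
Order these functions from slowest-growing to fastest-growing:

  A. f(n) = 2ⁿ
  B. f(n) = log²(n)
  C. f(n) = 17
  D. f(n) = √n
C < B < D < A

Comparing growth rates:
C = 17 is O(1)
B = log²(n) is O(log² n)
D = √n is O(√n)
A = 2ⁿ is O(2ⁿ)

Therefore, the order from slowest to fastest is: C < B < D < A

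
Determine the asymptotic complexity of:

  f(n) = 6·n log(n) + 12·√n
O(n log n)

The dominant term in 6·n log(n) + 12·√n is 6·n log(n), which is Θ(n log n).
Lower-order terms (12·√n) are asymptotically negligible.
Constants are absorbed, so the tightest bound is O(n log n).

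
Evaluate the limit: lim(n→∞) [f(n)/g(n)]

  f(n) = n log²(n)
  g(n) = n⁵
0

Since n log²(n) (O(n log² n)) grows slower than n⁵ (O(n⁵)),
the ratio f(n)/g(n) → 0 as n → ∞.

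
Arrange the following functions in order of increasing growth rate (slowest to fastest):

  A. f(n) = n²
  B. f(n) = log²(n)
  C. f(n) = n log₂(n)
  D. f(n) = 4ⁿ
B < C < A < D

Comparing growth rates:
B = log²(n) is O(log² n)
C = n log₂(n) is O(n log n)
A = n² is O(n²)
D = 4ⁿ is O(4ⁿ)

Therefore, the order from slowest to fastest is: B < C < A < D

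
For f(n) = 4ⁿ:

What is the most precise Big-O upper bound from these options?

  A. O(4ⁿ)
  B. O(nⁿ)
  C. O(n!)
A

f(n) = 4ⁿ is O(4ⁿ).
All listed options are valid Big-O bounds (upper bounds),
but O(4ⁿ) is the tightest (smallest valid bound).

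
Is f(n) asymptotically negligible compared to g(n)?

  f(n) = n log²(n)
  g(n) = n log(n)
False

f(n) = n log²(n) is O(n log² n), and g(n) = n log(n) is O(n log n).
Since O(n log² n) grows faster than or equal to O(n log n), f(n) = o(g(n)) is false.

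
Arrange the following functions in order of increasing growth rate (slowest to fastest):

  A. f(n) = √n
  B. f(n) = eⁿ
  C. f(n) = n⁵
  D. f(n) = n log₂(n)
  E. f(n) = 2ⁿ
A < D < C < E < B

Comparing growth rates:
A = √n is O(√n)
D = n log₂(n) is O(n log n)
C = n⁵ is O(n⁵)
E = 2ⁿ is O(2ⁿ)
B = eⁿ is O(eⁿ)

Therefore, the order from slowest to fastest is: A < D < C < E < B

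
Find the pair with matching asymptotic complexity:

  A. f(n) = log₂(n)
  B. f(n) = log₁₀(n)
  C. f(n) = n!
A and B

Examining each function:
  A. log₂(n) is O(log n)
  B. log₁₀(n) is O(log n)
  C. n! is O(n!)

Functions A and B both have the same complexity class.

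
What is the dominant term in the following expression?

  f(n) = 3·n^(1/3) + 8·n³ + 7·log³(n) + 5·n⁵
5·n⁵

Looking at each term:
  - 3·n^(1/3) is O(n^(1/3))
  - 8·n³ is O(n³)
  - 7·log³(n) is O(log³ n)
  - 5·n⁵ is O(n⁵)

The term 5·n⁵ (O(n⁵)) grows fastest and dominates all others.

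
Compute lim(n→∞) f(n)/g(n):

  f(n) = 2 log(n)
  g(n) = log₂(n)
log(4)

Since 2 log(n) and log₂(n) have the same growth rate (O(log n)),
the ratio converges to a constant: log(4).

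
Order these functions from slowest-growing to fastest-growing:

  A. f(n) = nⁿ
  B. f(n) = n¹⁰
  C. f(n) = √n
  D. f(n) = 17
D < C < B < A

Comparing growth rates:
D = 17 is O(1)
C = √n is O(√n)
B = n¹⁰ is O(n¹⁰)
A = nⁿ is O(nⁿ)

Therefore, the order from slowest to fastest is: D < C < B < A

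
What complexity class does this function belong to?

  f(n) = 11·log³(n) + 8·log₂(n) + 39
O(log³ n)

The dominant term in 11·log³(n) + 8·log₂(n) + 39 is 11·log³(n), which is Θ(log³ n).
Lower-order terms (8·log₂(n), 39) are asymptotically negligible.
Constants are absorbed, so the tightest bound is O(log³ n).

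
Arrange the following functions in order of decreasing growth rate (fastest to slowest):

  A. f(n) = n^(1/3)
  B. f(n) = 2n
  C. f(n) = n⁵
C > B > A

Comparing growth rates:
C = n⁵ is O(n⁵)
B = 2n is O(n)
A = n^(1/3) is O(n^(1/3))

Therefore, the order from fastest to slowest is: C > B > A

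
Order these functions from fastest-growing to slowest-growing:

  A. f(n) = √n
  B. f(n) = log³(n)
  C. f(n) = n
C > A > B

Comparing growth rates:
C = n is O(n)
A = √n is O(√n)
B = log³(n) is O(log³ n)

Therefore, the order from fastest to slowest is: C > A > B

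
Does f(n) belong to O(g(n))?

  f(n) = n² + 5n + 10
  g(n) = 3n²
True

f(n) = n² + 5n + 10 and g(n) = 3n² are both O(n²).
Big-O permits equal growth rates (f ≤ c·g for some c), so f(n) = O(g(n)) is true.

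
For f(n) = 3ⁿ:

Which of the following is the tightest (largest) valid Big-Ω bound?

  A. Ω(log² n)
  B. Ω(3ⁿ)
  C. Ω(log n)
B

f(n) = 3ⁿ is Ω(3ⁿ).
All listed options are valid Big-Ω bounds (lower bounds),
but Ω(3ⁿ) is the tightest (largest valid bound).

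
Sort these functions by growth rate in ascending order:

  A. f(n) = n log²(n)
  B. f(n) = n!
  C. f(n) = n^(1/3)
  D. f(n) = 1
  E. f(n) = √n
D < C < E < A < B

Comparing growth rates:
D = 1 is O(1)
C = n^(1/3) is O(n^(1/3))
E = √n is O(√n)
A = n log²(n) is O(n log² n)
B = n! is O(n!)

Therefore, the order from slowest to fastest is: D < C < E < A < B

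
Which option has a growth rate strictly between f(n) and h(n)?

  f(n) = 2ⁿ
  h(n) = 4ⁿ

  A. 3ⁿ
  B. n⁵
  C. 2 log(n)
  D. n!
A

We need g(n) with 2ⁿ = o(g(n)) and g(n) = o(4ⁿ), i.e. O(2ⁿ) ≺ g ≺ O(4ⁿ).
Check each option:
  A. 3ⁿ — O(3ⁿ) is strictly between O(2ⁿ) and O(4ⁿ) ✓
  B. n⁵ — O(n⁵) does not grow strictly faster than f(n)
  C. 2 log(n) — O(log n) does not grow strictly faster than f(n)
  D. n! — O(n!) does not grow strictly slower than h(n)

Only option A (3ⁿ) lies strictly between.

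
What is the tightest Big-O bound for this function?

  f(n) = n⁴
O(n⁴)

The dominant term in n⁴ is n⁴, which is Θ(n⁴).
Constants are absorbed, so the tightest bound is O(n⁴).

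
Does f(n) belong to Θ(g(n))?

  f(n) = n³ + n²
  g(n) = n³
True

f(n) = n³ + n² and g(n) = n³ are both O(n³).
Since they have the same asymptotic growth rate, f(n) = Θ(g(n)) is true.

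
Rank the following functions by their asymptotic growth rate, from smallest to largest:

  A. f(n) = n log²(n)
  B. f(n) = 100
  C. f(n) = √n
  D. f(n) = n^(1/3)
B < D < C < A

Comparing growth rates:
B = 100 is O(1)
D = n^(1/3) is O(n^(1/3))
C = √n is O(√n)
A = n log²(n) is O(n log² n)

Therefore, the order from slowest to fastest is: B < D < C < A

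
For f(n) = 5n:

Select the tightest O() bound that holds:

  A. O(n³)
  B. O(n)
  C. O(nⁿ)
B

f(n) = 5n is O(n).
All listed options are valid Big-O bounds (upper bounds),
but O(n) is the tightest (smallest valid bound).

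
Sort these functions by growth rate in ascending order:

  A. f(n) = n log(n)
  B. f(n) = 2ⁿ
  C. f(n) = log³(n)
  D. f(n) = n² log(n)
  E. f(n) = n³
C < A < D < E < B

Comparing growth rates:
C = log³(n) is O(log³ n)
A = n log(n) is O(n log n)
D = n² log(n) is O(n² log n)
E = n³ is O(n³)
B = 2ⁿ is O(2ⁿ)

Therefore, the order from slowest to fastest is: C < A < D < E < B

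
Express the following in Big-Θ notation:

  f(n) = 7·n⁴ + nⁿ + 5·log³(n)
Θ(nⁿ)

Order the terms by growth rate: 5·log³(n) ≺ 7·n⁴ ≺ nⁿ.
The fastest-growing term nⁿ dominates as n → ∞; dropping its constant factor gives Θ(nⁿ).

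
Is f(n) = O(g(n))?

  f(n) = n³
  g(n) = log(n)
False

f(n) = n³ is O(n³), and g(n) = log(n) is O(log n).
Since O(n³) grows faster than O(log n), f(n) = O(g(n)) is false.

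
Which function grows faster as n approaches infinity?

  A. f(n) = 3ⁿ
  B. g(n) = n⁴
A

f(n) = 3ⁿ is O(3ⁿ), while g(n) = n⁴ is O(n⁴).
Since O(3ⁿ) grows faster than O(n⁴), f(n) dominates.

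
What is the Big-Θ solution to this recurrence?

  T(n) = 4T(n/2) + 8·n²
Θ(n² log n)

Master Theorem: a = 4, b = 2, f(n) = 8·n².
Compute the critical exponent d = log₂(4) = 2.
Compare f(n) = Θ(n²) against n^d:
  k = 2 = d, so f(n) = Θ(n^d) — Case 2.
  Work is balanced across levels: T(n) = Θ(n^d log n) = Θ(n² log n).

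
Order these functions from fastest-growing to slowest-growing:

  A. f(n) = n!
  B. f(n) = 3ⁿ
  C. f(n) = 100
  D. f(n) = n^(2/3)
A > B > D > C

Comparing growth rates:
A = n! is O(n!)
B = 3ⁿ is O(3ⁿ)
D = n^(2/3) is O(n^(2/3))
C = 100 is O(1)

Therefore, the order from fastest to slowest is: A > B > D > C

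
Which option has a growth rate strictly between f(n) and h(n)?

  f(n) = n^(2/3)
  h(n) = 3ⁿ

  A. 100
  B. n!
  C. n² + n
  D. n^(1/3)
C

We need g(n) with n^(2/3) = o(g(n)) and g(n) = o(3ⁿ), i.e. O(n^(2/3)) ≺ g ≺ O(3ⁿ).
Check each option:
  A. 100 — O(1) does not grow strictly faster than f(n)
  B. n! — O(n!) does not grow strictly slower than h(n)
  C. n² + n — O(n²) is strictly between O(n^(2/3)) and O(3ⁿ) ✓
  D. n^(1/3) — O(n^(1/3)) does not grow strictly faster than f(n)

Only option C (n² + n) lies strictly between.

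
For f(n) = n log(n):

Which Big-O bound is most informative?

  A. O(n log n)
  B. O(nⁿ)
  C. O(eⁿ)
A

f(n) = n log(n) is O(n log n).
All listed options are valid Big-O bounds (upper bounds),
but O(n log n) is the tightest (smallest valid bound).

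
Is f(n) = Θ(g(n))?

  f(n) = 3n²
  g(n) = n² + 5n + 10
True

f(n) = 3n² and g(n) = n² + 5n + 10 are both O(n²).
Since they have the same asymptotic growth rate, f(n) = Θ(g(n)) is true.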